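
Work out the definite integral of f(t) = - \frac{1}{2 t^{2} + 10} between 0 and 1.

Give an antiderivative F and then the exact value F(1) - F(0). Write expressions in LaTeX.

Antiderivative: F(t) = - \frac{\sqrt{5} \operatorname{atan}{\left(\frac{\sqrt{5} t}{5} \right)}}{10}; value = - \frac{\sqrt{5} \operatorname{atan}{\left(\frac{\sqrt{5}}{5} \right)}}{10}

A first test for any F(t): its t-derivative must equal f(t) identically.
F(t) = - \frac{\sqrt{5} \operatorname{atan}{\left(\frac{\sqrt{5} t}{5} \right)}}{10} is an antiderivative of f.
Check: d/dt[- \frac{\sqrt{5} \operatorname{atan}{\left(\frac{\sqrt{5} t}{5} \right)}}{10}] = - \frac{1}{2 t^{2} + 10} = f(t).
F(1) = - \frac{\sqrt{5} \operatorname{atan}{\left(\frac{\sqrt{5}}{5} \right)}}{10}; F(0) = 0.
Integral = F(1) - F(0) = - \frac{\sqrt{5} \operatorname{atan}{\left(\frac{\sqrt{5}}{5} \right)}}{10}.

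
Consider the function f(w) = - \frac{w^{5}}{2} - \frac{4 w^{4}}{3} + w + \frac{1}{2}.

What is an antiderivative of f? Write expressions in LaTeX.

The integrand splits into summands that can be handled one at a time.
Check: d/dw[- \frac{w^{6}}{12} - \frac{4 w^{5}}{15} + \frac{w^{2}}{2} + \frac{w}{2}] = - \frac{w^{5}}{2} - \frac{4 w^{4}}{3} + w + \frac{1}{2} = f(w).

An antiderivative is F(w) = - \frac{w^{6}}{12} - \frac{4 w^{5}}{15} + \frac{w^{2}}{2} + \frac{w}{2}.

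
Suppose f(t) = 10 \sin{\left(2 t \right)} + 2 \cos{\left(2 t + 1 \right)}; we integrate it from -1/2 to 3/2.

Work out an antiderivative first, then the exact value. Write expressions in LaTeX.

The integrand splits into summands that can be handled one at a time.
F(t) = \sin{\left(2 t + 1 \right)} - 5 \cos{\left(2 t \right)} is an antiderivative of f.
Check: d/dt[\sin{\left(2 t + 1 \right)} - 5 \cos{\left(2 t \right)}] = 10 \sin{\left(2 t \right)} + 2 \cos{\left(2 t + 1 \right)} = f(t).
F(3/2) = \sin{\left(4 \right)} - 5 \cos{\left(3 \right)}; F(-1/2) = - 5 \cos{\left(1 \right)}.
Integral = F(3/2) - F(-1/2) = \sin{\left(4 \right)} + 5 \cos{\left(1 \right)} - 5 \cos{\left(3 \right)}.

Antiderivative: F(t) = \sin{\left(2 t + 1 \right)} - 5 \cos{\left(2 t \right)}; value = \sin{\left(4 \right)} + 5 \cos{\left(1 \right)} - 5 \cos{\left(3 \right)}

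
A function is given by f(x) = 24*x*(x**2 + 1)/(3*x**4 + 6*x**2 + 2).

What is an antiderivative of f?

An antiderivative is F(x) = 2*log(x**4/2 + x**2 + 1/3).

f matches the chain-rule pattern g'(h)*h' with inner function h(x) = x**4/2 + x**2 + 1/3; substituting u = h(x) collapses the integral.
Check: d/dx[2*log(x**4/2 + x**2 + 1/3)] = (24*x**3 + 24*x)/(3*x**4 + 6*x**2 + 2), which equals f(x).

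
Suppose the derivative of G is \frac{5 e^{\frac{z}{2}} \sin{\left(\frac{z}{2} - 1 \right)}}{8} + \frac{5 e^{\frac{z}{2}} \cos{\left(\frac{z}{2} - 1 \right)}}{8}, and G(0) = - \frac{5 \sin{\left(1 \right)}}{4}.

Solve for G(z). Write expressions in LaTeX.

G(z) = \frac{5 e^{\frac{z}{2}} \sin{\left(\frac{z}{2} - 1 \right)}}{4}

G'(z) has the shape u'v + uv' for u = \frac{5 e^{\frac{z}{2}}}{4} and v = \sin{\left(\frac{z}{2} - 1 \right)} — it is the derivative of the product u*v.
A general antiderivative is \frac{5 e^{\frac{z}{2}} \sin{\left(\frac{z}{2} - 1 \right)}}{4} + C.
The condition gives C = - \frac{5 \sin{\left(1 \right)}}{4} - (- \frac{5 \sin{\left(1 \right)}}{4}) = 0.
So G(z) = \frac{5 e^{\frac{z}{2}} \sin{\left(\frac{z}{2} - 1 \right)}}{4}.
Check: d/dz[\frac{5 e^{\frac{z}{2}} \sin{\left(\frac{z}{2} - 1 \right)}}{4}] = \frac{5 e^{\frac{z}{2}} \sin{\left(\frac{z}{2} - 1 \right)}}{8} + \frac{5 e^{\frac{z}{2}} \cos{\left(\frac{z}{2} - 1 \right)}}{8} = G'(z).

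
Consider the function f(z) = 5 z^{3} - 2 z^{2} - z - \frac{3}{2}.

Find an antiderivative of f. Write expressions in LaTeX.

The integrand splits into summands that can be handled one at a time.
Check: d/dz[\frac{z \left(15 z^{3} - 8 z^{2} - 6 z - 18\right)}{12}] = 5 z^{3} - 2 z^{2} - z - \frac{3}{2} = f(z).

An antiderivative is F(z) = \frac{z \left(15 z^{3} - 8 z^{2} - 6 z - 18\right)}{12}.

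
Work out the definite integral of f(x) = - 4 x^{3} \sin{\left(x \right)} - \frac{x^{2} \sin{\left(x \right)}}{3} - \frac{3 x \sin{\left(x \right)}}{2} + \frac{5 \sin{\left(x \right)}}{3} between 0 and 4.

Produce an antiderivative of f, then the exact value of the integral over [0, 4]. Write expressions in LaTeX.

The integrand splits into summands that can be handled one at a time.
F(x) = 4 x^{3} \cos{\left(x \right)} - 12 x^{2} \sin{\left(x \right)} + \frac{x^{2} \cos{\left(x \right)}}{3} - \frac{2 x \sin{\left(x \right)}}{3} - \frac{45 x \cos{\left(x \right)}}{2} + \frac{45 \sin{\left(x \right)}}{2} - \frac{7 \cos{\left(x \right)}}{3} is an antiderivative of f.
Check: d/dx[4 x^{3} \cos{\left(x \right)} - 12 x^{2} \sin{\left(x \right)} + \frac{x^{2} \cos{\left(x \right)}}{3} - \frac{2 x \sin{\left(x \right)}}{3} - \frac{45 x \cos{\left(x \right)}}{2} + \frac{45 \sin{\left(x \right)}}{2} - \frac{7 \cos{\left(x \right)}}{3}] = - 4 x^{3} \sin{\left(x \right)} - \frac{x^{2} \sin{\left(x \right)}}{3} - \frac{3 x \sin{\left(x \right)}}{2} + \frac{5 \sin{\left(x \right)}}{3} = f(x).
F(4) = 169 \cos{\left(4 \right)} - \frac{1033 \sin{\left(4 \right)}}{6}; F(0) = - \frac{7}{3}.
Integral = F(4) - F(0) = 169 \cos{\left(4 \right)} + \frac{7}{3} - \frac{1033 \sin{\left(4 \right)}}{6}.

Antiderivative: F(x) = 4 x^{3} \cos{\left(x \right)} - 12 x^{2} \sin{\left(x \right)} + \frac{x^{2} \cos{\left(x \right)}}{3} - \frac{2 x \sin{\left(x \right)}}{3} - \frac{45 x \cos{\left(x \right)}}{2} + \frac{45 \sin{\left(x \right)}}{2} - \frac{7 \cos{\left(x \right)}}{3}; value = 169 \cos{\left(4 \right)} + \frac{7}{3} - \frac{1033 \sin{\left(4 \right)}}{6}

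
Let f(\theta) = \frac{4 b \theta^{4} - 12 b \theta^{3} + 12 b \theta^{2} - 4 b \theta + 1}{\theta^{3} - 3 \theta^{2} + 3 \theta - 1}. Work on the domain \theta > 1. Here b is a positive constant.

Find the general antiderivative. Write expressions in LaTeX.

Recover f(\theta) by differentiating a candidate F(\theta); any mismatch rules it out.
Check: d/d\theta[\frac{4 b \theta^{4} - 8 b \theta^{3} + 4 b \theta^{2} - 1}{2 \left(\theta - 1\right)^{2}}] = \frac{4 b \theta^{4} - 12 b \theta^{3} + 12 b \theta^{2} - 4 b \theta + 1}{\theta^{3} - 3 \theta^{2} + 3 \theta - 1} = f(\theta).

F(\theta) = \frac{4 b \theta^{4} - 8 b \theta^{3} + 4 b \theta^{2} - 1}{2 \left(\theta - 1\right)^{2}} + C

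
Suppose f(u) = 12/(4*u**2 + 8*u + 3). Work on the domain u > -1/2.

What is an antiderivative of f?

An antiderivative is F(u) = 3*log(u + 1/2) - 3*log(u + 3/2).

The denominator factors as (2*u + 1)*(2*u + 3); partial fractions split f into directly integrable pieces: -6/(2*u + 3) + 6/(2*u + 1).
Check: d/du[3*log(u + 1/2) - 3*log(u + 3/2)] = 12/(4*u**2 + 8*u + 3) = f(u).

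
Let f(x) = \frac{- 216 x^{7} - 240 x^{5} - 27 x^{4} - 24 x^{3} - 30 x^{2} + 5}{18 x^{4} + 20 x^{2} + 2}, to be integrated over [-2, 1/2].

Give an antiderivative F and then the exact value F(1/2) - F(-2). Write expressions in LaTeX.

An antiderivative F(x) passes only if d/dx[F] lands on f(x) exactly.
F(x) = - 3 x^{4} - \frac{3 x}{2} - \frac{\operatorname{atan}{\left(x \right)}}{2} + \frac{3 \operatorname{atan}{\left(3 x \right)}}{2} is an antiderivative of f.
Check: d/dx[- 3 x^{4} - \frac{3 x}{2} - \frac{\operatorname{atan}{\left(x \right)}}{2} + \frac{3 \operatorname{atan}{\left(3 x \right)}}{2}] = \frac{- 216 x^{7} - 240 x^{5} - 27 x^{4} - 24 x^{3} - 30 x^{2} + 5}{18 x^{4} + 20 x^{2} + 2} = f(x).
F(1/2) = - \frac{15}{16} - \frac{\operatorname{atan}{\left(\frac{1}{2} \right)}}{2} + \frac{3 \operatorname{atan}{\left(\frac{3}{2} \right)}}{2}; F(-2) = -45 - \frac{3 \operatorname{atan}{\left(6 \right)}}{2} + \frac{\operatorname{atan}{\left(2 \right)}}{2}.
Integral = F(1/2) - F(-2) = - \frac{\operatorname{atan}{\left(2 \right)}}{2} - \frac{\operatorname{atan}{\left(\frac{1}{2} \right)}}{2} + \frac{3 \operatorname{atan}{\left(\frac{3}{2} \right)}}{2} + \frac{3 \operatorname{atan}{\left(6 \right)}}{2} + \frac{705}{16}.

Antiderivative: F(x) = - 3 x^{4} - \frac{3 x}{2} - \frac{\operatorname{atan}{\left(x \right)}}{2} + \frac{3 \operatorname{atan}{\left(3 x \right)}}{2}; value = - \frac{\operatorname{atan}{\left(2 \right)}}{2} - \frac{\operatorname{atan}{\left(\frac{1}{2} \right)}}{2} + \frac{3 \operatorname{atan}{\left(\frac{3}{2} \right)}}{2} + \frac{3 \operatorname{atan}{\left(6 \right)}}{2} + \frac{705}{16}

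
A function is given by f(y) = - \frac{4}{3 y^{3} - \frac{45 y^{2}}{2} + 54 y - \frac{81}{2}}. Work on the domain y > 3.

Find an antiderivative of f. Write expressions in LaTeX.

Factor the denominator (3 \left(y - 3\right)^{2} \left(2 y - 3\right)) and decompose: f = - \frac{32}{27 \left(2 y - 3\right)} + \frac{16}{27 \left(y - 3\right)} - \frac{8}{9 \left(y - 3\right)^{2}}; each piece integrates to a log, atan, or power term.
Check: d/dy[\frac{16 \log{\left(y - 3 \right)}}{27} - \frac{16 \log{\left(y - \frac{3}{2} \right)}}{27} + \frac{8}{9 y - 27}] = - \frac{8}{6 y^{3} - 45 y^{2} + 108 y - 81}, which equals f(y).

An antiderivative is F(y) = \frac{16 \log{\left(y - 3 \right)}}{27} - \frac{16 \log{\left(y - \frac{3}{2} \right)}}{27} + \frac{8}{9 y - 27}.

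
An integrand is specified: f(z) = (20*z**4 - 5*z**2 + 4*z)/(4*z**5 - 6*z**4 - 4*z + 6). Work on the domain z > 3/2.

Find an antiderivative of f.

An antiderivative is F(z) = 384*log(z - 3/2)/65 - 19*log(z - 1)/8 + 11*log(z + 1)/40 + 31*log(z**2 + 1)/52 + 67*atan(z)/52.

The denominator factors as 2*(z - 1)*(z + 1)*(2*z - 3)*(z**2 + 1); partial fractions split f into directly integrable pieces: (62*z + 67)/(52*(z**2 + 1)) + 768/(65*(2*z - 3)) + 11/(40*(z + 1)) - 19/(8*(z - 1)).
Check: d/dz[384*log(z - 3/2)/65 - 19*log(z - 1)/8 + 11*log(z + 1)/40 + 31*log(z**2 + 1)/52 + 67*atan(z)/52] = (20*z**4 - 5*z**2 + 4*z)/(4*z**5 - 6*z**4 - 4*z + 6) = f(z).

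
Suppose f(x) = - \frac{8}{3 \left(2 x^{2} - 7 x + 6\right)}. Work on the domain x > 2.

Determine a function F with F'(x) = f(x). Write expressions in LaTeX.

An antiderivative is F(x) = - \frac{8 \log{\left(x - 2 \right)}}{3} + \frac{8 \log{\left(x - \frac{3}{2} \right)}}{3}.

Factor the denominator (3 \left(x - 2\right) \left(2 x - 3\right)) and decompose: f = \frac{16}{3 \left(2 x - 3\right)} - \frac{8}{3 \left(x - 2\right)}; each piece integrates to a log, atan, or power term.
Check: d/dx[- \frac{8 \log{\left(x - 2 \right)}}{3} + \frac{8 \log{\left(x - \frac{3}{2} \right)}}{3}] = - \frac{8}{6 x^{2} - 21 x + 18}, which equals f(x).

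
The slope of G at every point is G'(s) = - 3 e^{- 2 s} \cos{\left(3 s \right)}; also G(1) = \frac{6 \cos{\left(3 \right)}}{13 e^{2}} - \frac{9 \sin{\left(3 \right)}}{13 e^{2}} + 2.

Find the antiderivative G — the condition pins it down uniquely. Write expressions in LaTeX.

Whatever form G(s) takes, its d/ds must return the stated G'(s).
A general antiderivative is - \frac{9 e^{- 2 s} \sin{\left(3 s \right)}}{13} + \frac{6 e^{- 2 s} \cos{\left(3 s \right)}}{13} + C.
The condition gives C = \frac{6 \cos{\left(3 \right)}}{13 e^{2}} - \frac{9 \sin{\left(3 \right)}}{13 e^{2}} + 2 - (\frac{6 \cos{\left(3 \right)}}{13 e^{2}} - \frac{9 \sin{\left(3 \right)}}{13 e^{2}}) = 2.
So G(s) = 2 - \frac{9 e^{- 2 s} \sin{\left(3 s \right)}}{13} + \frac{6 e^{- 2 s} \cos{\left(3 s \right)}}{13}.
Check: d/ds[2 - \frac{9 e^{- 2 s} \sin{\left(3 s \right)}}{13} + \frac{6 e^{- 2 s} \cos{\left(3 s \right)}}{13}] = - 3 e^{- 2 s} \cos{\left(3 s \right)} = G'(s).

G(s) = 2 - \frac{9 e^{- 2 s} \sin{\left(3 s \right)}}{13} + \frac{6 e^{- 2 s} \cos{\left(3 s \right)}}{13}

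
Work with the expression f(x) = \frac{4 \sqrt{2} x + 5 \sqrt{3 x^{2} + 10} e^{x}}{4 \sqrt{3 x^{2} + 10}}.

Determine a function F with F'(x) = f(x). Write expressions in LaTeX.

An antiderivative is F(x) = \frac{4 \sqrt{2} \sqrt{3 x^{2} + 10} + 15 e^{x}}{12}.

A first test for any F(x): its x-derivative must equal f(x) identically.
Check: d/dx[\frac{4 \sqrt{2} \sqrt{3 x^{2} + 10} + 15 e^{x}}{12}] = \frac{4 \sqrt{2} x + 5 \sqrt{3 x^{2} + 10} e^{x}}{4 \sqrt{3 x^{2} + 10}} = f(x).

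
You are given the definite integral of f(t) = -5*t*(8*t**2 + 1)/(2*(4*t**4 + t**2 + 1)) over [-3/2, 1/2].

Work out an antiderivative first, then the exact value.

f matches the chain-rule pattern g'(h)*h' with inner function h(t) = 2*t**4 + t**2/2 + 1/2; substituting u = h(t) collapses the integral.
F(t) = -5*log(2*t**4 + t**2/2 + 1/2)/4 is an antiderivative of f.
Check: d/dt[-5*log(2*t**4 + t**2/2 + 1/2)/4] = (-40*t**3 - 5*t)/(8*t**4 + 2*t**2 + 2), which equals f(t).
F(1/2) = -5*log(3/4)/4; F(-3/2) = -5*log(47/4)/4.
Integral = F(1/2) - F(-3/2) = -5*log(3/4)/4 + 5*log(47/4)/4.

Antiderivative: F(t) = -5*log(2*t**4 + t**2/2 + 1/2)/4; value = -5*log(3/4)/4 + 5*log(47/4)/4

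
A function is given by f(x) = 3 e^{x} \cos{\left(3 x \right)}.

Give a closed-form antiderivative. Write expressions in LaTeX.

Whatever form F(x) takes, F'(x) = f(x) is non-negotiable.
Check: d/dx[\frac{3 \left(3 \sin{\left(3 x \right)} + \cos{\left(3 x \right)}\right) e^{x}}{10}] = 3 e^{x} \cos{\left(3 x \right)} = f(x).

An antiderivative is F(x) = \frac{3 \left(3 \sin{\left(3 x \right)} + \cos{\left(3 x \right)}\right) e^{x}}{10}.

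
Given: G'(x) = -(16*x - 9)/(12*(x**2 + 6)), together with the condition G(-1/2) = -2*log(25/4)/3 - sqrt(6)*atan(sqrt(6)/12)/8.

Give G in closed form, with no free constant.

G(x) = -2*log(x**2 + 6)/3 + sqrt(6)*atan(sqrt(6)*x/6)/8

A candidate passes only if d/dx[G] lands on the given G'(x) exactly.
A general antiderivative is -2*log(x**2 + 6)/3 + sqrt(6)*atan(sqrt(6)*x/6)/8 + C.
The condition gives C = -2*log(25/4)/3 - sqrt(6)*atan(sqrt(6)/12)/8 - (-2*log(25/4)/3 - sqrt(6)*atan(sqrt(6)/12)/8) = 0.
So G(x) = -2*log(x**2 + 6)/3 + sqrt(6)*atan(sqrt(6)*x/6)/8.
Check: d/dx[-2*log(x**2 + 6)/3 + sqrt(6)*atan(sqrt(6)*x/6)/8] = (9 - 16*x)/(12*x**2 + 72), which equals G'(x).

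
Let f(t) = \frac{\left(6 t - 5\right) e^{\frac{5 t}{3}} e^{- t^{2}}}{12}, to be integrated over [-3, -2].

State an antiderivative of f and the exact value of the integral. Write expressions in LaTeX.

The substitution u = - t^{2} + \frac{5 t}{3} works: f is exactly (dF/du)*(du/dt) for that inner function.
F(t) = - \frac{e^{- t^{2} + \frac{5 t}{3}}}{4} is an antiderivative of f.
Check: d/dt[- \frac{e^{- t^{2} + \frac{5 t}{3}}}{4}] = \frac{t e^{\frac{5 t}{3}} e^{- t^{2}}}{2} - \frac{5 e^{\frac{5 t}{3}} e^{- t^{2}}}{12}, which equals f(t).
F(-2) = - \frac{1}{4 e^{\frac{22}{3}}}; F(-3) = - \frac{1}{4 e^{14}}.
Integral = F(-2) - F(-3) = - \frac{1}{4 e^{\frac{22}{3}}} + \frac{1}{4 e^{14}}.

Antiderivative: F(t) = - \frac{e^{- t^{2} + \frac{5 t}{3}}}{4}; value = - \frac{1}{4 e^{\frac{22}{3}}} + \frac{1}{4 e^{14}}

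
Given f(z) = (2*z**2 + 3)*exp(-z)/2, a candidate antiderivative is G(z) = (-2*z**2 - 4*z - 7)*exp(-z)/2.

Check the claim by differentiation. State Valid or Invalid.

d/dz[G] = (2*z**2 + 3)*exp(-z)/2
This equals f(z) exactly, so the claim holds.

Valid. The derivative of G reproduces f.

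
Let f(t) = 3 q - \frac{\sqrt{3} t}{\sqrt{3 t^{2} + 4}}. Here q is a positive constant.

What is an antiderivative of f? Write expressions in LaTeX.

An antiderivative is F(t) = \frac{9 q t - \sqrt{3} \sqrt{3 t^{2} + 4}}{3}.

Since d/dt undoes antidifferentiation here, F'(t) = f(t) is required of F(t).
Check: d/dt[\frac{9 q t - \sqrt{3} \sqrt{3 t^{2} + 4}}{3}] = \frac{3 q \sqrt{3 t^{2} + 4} - \sqrt{3} t}{\sqrt{3 t^{2} + 4}}, which equals f(t).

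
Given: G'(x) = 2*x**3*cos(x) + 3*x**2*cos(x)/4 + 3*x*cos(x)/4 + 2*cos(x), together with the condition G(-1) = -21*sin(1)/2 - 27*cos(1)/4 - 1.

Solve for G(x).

The integrand splits into summands that can be handled one at a time.
A general antiderivative is 2*x**3*sin(x) + 3*x**2*sin(x)/4 + 6*x**2*cos(x) - 45*x*sin(x)/4 + 3*x*cos(x)/2 + sin(x)/2 - 45*cos(x)/4 + C.
The condition gives C = -21*sin(1)/2 - 27*cos(1)/4 - 1 - (-21*sin(1)/2 - 27*cos(1)/4) = -1.
So G(x) = 2*x**3*sin(x) + 3*x**2*sin(x)/4 + 6*x**2*cos(x) - 45*x*sin(x)/4 + 3*x*cos(x)/2 + sin(x)/2 - 45*cos(x)/4 - 1.
Check: d/dx[2*x**3*sin(x) + 3*x**2*sin(x)/4 + 6*x**2*cos(x) - 45*x*sin(x)/4 + 3*x*cos(x)/2 + sin(x)/2 - 45*cos(x)/4 - 1] = 2*x**3*cos(x) + 3*x**2*cos(x)/4 + 3*x*cos(x)/4 + 2*cos(x) = G'(x).

G(x) = 2*x**3*sin(x) + 3*x**2*sin(x)/4 + 6*x**2*cos(x) - 45*x*sin(x)/4 + 3*x*cos(x)/2 + sin(x)/2 - 45*cos(x)/4 - 1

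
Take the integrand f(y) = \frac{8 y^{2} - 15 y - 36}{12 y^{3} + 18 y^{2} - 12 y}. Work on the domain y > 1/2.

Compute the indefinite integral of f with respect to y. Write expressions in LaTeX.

F(y) = 3 \log{\left(y \right)} - \frac{83 \log{\left(y - \frac{1}{2} \right)}}{30} + \frac{13 \log{\left(y + 2 \right)}}{30} + C

Factor the denominator (6 y \left(y + 2\right) \left(2 y - 1\right)) and decompose: f = - \frac{83}{15 \left(2 y - 1\right)} + \frac{13}{30 \left(y + 2\right)} + \frac{3}{y}; each piece integrates to a log, atan, or power term.
Check: d/dy[3 \log{\left(y \right)} - \frac{83 \log{\left(y - \frac{1}{2} \right)}}{30} + \frac{13 \log{\left(y + 2 \right)}}{30}] = \frac{8 y^{2} - 15 y - 36}{12 y^{3} + 18 y^{2} - 12 y} = f(y).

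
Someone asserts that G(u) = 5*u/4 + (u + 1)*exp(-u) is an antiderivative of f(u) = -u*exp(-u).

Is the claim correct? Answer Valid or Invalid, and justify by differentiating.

Invalid: d/du[G] - f = 5/4, which is not 0.

d/du[G] = (-4*u + 5*exp(u))*exp(-u)/4
d/du[G] - f(u) = 5/4 != 0.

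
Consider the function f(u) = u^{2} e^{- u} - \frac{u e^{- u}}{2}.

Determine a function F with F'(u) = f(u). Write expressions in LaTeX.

An antiderivative is F(u) = - u^{2} e^{- u} - \frac{3 u e^{- u}}{2} - \frac{3 e^{- u}}{2}.

Recognize the product-rule pattern: f = v'r + vr' with v = - u^{2} - \frac{3 u}{2} - \frac{3}{2}, r = e^{- u}, so integration by parts undoes it.
Check: d/du[- u^{2} e^{- u} - \frac{3 u e^{- u}}{2} - \frac{3 e^{- u}}{2}] = \frac{\left(2 u^{2} - u\right) e^{- u}}{2}, which equals f(u).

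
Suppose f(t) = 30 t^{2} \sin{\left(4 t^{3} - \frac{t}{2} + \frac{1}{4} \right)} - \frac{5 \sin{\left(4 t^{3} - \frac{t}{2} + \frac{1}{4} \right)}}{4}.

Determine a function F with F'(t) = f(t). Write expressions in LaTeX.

An antiderivative is F(t) = - \frac{5 \cos{\left(4 t^{3} - \frac{t}{2} + \frac{1}{4} \right)}}{2}.

f matches the chain-rule pattern g'(h)*h' with inner function h(t) = 4 t^{3} - \frac{t}{2} + \frac{1}{4}; substituting u = h(t) collapses the integral.
Check: d/dt[- \frac{5 \cos{\left(4 t^{3} - \frac{t}{2} + \frac{1}{4} \right)}}{2}] = 30 t^{2} \sin{\left(4 t^{3} - \frac{t}{2} + \frac{1}{4} \right)} - \frac{5 \sin{\left(4 t^{3} - \frac{t}{2} + \frac{1}{4} \right)}}{4} = f(t).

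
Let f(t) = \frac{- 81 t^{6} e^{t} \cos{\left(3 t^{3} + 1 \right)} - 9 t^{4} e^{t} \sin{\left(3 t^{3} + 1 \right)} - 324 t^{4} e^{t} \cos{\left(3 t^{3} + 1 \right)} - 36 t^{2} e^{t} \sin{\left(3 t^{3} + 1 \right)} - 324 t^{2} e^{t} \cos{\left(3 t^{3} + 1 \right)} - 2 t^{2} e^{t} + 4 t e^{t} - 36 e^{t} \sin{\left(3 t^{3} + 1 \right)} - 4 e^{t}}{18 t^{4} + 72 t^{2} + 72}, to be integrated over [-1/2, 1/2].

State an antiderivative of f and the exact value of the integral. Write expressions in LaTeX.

Antiderivative: F(t) = - \frac{\left(9 t^{2} \sin{\left(3 t^{3} + 1 \right)} + 18 \sin{\left(3 t^{3} + 1 \right)} + 2\right) e^{t}}{18 \left(t^{2} + 2\right)}; value = - \frac{e^{\frac{1}{2}} \sin{\left(\frac{11}{8} \right)}}{2} - \frac{4 e^{\frac{1}{2}}}{81} + \frac{4}{81 e^{\frac{1}{2}}} + \frac{\sin{\left(\frac{5}{8} \right)}}{2 e^{\frac{1}{2}}}

f has the shape u'v + uv' for u = - \frac{\sin{\left(3 t^{3} + 1 \right)}}{2} - \frac{1}{6 \left(\frac{3 t^{2}}{2} + 3\right)} and v = e^{t} — it is the derivative of the product u*v.
F(t) = - \frac{\left(9 t^{2} \sin{\left(3 t^{3} + 1 \right)} + 18 \sin{\left(3 t^{3} + 1 \right)} + 2\right) e^{t}}{18 \left(t^{2} + 2\right)} is an antiderivative of f.
Check: d/dt[- \frac{\left(9 t^{2} \sin{\left(3 t^{3} + 1 \right)} + 18 \sin{\left(3 t^{3} + 1 \right)} + 2\right) e^{t}}{18 \left(t^{2} + 2\right)}] = \frac{- 81 t^{6} e^{t} \cos{\left(3 t^{3} + 1 \right)} - 9 t^{4} e^{t} \sin{\left(3 t^{3} + 1 \right)} - 324 t^{4} e^{t} \cos{\left(3 t^{3} + 1 \right)} - 36 t^{2} e^{t} \sin{\left(3 t^{3} + 1 \right)} - 324 t^{2} e^{t} \cos{\left(3 t^{3} + 1 \right)} - 2 t^{2} e^{t} + 4 t e^{t} - 36 e^{t} \sin{\left(3 t^{3} + 1 \right)} - 4 e^{t}}{18 t^{4} + 72 t^{2} + 72} = f(t).
F(1/2) = - \frac{e^{\frac{1}{2}} \sin{\left(\frac{11}{8} \right)}}{2} - \frac{4 e^{\frac{1}{2}}}{81}; F(-1/2) = - \frac{\sin{\left(\frac{5}{8} \right)}}{2 e^{\frac{1}{2}}} - \frac{4}{81 e^{\frac{1}{2}}}.
Integral = F(1/2) - F(-1/2) = - \frac{e^{\frac{1}{2}} \sin{\left(\frac{11}{8} \right)}}{2} - \frac{4 e^{\frac{1}{2}}}{81} + \frac{4}{81 e^{\frac{1}{2}}} + \frac{\sin{\left(\frac{5}{8} \right)}}{2 e^{\frac{1}{2}}}.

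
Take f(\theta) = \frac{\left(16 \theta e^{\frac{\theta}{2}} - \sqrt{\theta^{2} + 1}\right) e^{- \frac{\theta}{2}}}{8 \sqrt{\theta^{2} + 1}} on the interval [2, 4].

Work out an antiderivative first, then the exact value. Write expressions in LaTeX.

Antiderivative: F(\theta) = \frac{\left(8 \sqrt{\theta^{2} + 1} e^{\frac{\theta}{2}} + 1\right) e^{- \frac{\theta}{2}}}{4}; value = - 2 \sqrt{5} - \frac{1}{4 e} + \frac{1}{4 e^{2}} + 2 \sqrt{17}

A candidate is checked by its d/d\theta: the result must match f(\theta).
F(\theta) = \frac{\left(8 \sqrt{\theta^{2} + 1} e^{\frac{\theta}{2}} + 1\right) e^{- \frac{\theta}{2}}}{4} is an antiderivative of f.
Check: d/d\theta[\frac{\left(8 \sqrt{\theta^{2} + 1} e^{\frac{\theta}{2}} + 1\right) e^{- \frac{\theta}{2}}}{4}] = \frac{\left(16 \theta e^{\frac{\theta}{2}} - \sqrt{\theta^{2} + 1}\right) e^{- \frac{\theta}{2}}}{8 \sqrt{\theta^{2} + 1}} = f(\theta).
F(4) = \frac{1}{4 e^{2}} + 2 \sqrt{17}; F(2) = \frac{1}{4 e} + 2 \sqrt{5}.
Integral = F(4) - F(2) = - 2 \sqrt{5} - \frac{1}{4 e} + \frac{1}{4 e^{2}} + 2 \sqrt{17}.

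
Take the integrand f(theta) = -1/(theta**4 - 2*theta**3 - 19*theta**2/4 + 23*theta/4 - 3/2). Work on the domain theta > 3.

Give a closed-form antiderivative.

An antiderivative is F(theta) = 4*(-(2*theta - 1)*log(theta - 3) + (2*theta - 1)*log(theta + 2) - 10)/(125*(2*theta - 1)).

The denominator factors as (theta - 3)*(theta + 2)*(2*theta - 1)**2; partial fractions split f into directly integrable pieces: 16/(25*(2*theta - 1)**2) + 4/(125*(theta + 2)) - 4/(125*(theta - 3)).
Check: d/dtheta[4*(-(2*theta - 1)*log(theta - 3) + (2*theta - 1)*log(theta + 2) - 10)/(125*(2*theta - 1))] = -4/(4*theta**4 - 8*theta**3 - 19*theta**2 + 23*theta - 6), which equals f(theta).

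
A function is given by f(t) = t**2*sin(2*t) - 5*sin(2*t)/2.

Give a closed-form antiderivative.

The integrand splits into summands that can be handled one at a time.
Check: d/dt[-(t**2*cos(2*t) - t*sin(2*t) - 3*cos(2*t))/2] = t**2*sin(2*t) - 5*sin(2*t)/2 = f(t).

An antiderivative is F(t) = -(t**2*cos(2*t) - t*sin(2*t) - 3*cos(2*t))/2.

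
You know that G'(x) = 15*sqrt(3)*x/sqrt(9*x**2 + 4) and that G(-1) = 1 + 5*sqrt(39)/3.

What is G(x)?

The substitution u = 3*x**2 + 4/3 works: G'(x) is exactly (dG/du)*(du/dx) for that inner function.
A general antiderivative is 5*sqrt(3*x**2 + 4/3) + C.
The condition gives C = 1 + 5*sqrt(39)/3 - (5*sqrt(39)/3) = 1.
So G(x) = 5*sqrt(3*x**2 + 4/3) + 1.
Check: d/dx[5*sqrt(3*x**2 + 4/3) + 1] = 15*sqrt(3)*x/sqrt(9*x**2 + 4) = G'(x).

G(x) = 5*sqrt(3*x**2 + 4/3) + 1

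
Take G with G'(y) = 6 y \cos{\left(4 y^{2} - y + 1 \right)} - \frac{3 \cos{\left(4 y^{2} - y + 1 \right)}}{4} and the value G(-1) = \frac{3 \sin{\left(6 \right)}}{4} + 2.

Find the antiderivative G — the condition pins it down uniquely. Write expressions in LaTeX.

G'(y) matches the chain-rule pattern g'(h)*h' with inner function h(y) = 4 y^{2} - y + 1; substituting u = h(y) collapses the integral.
A general antiderivative is \frac{3 \sin{\left(4 y^{2} - y + 1 \right)}}{4} + C.
The condition gives C = \frac{3 \sin{\left(6 \right)}}{4} + 2 - (\frac{3 \sin{\left(6 \right)}}{4}) = 2.
So G(y) = \frac{3 \sin{\left(4 y^{2} - y + 1 \right)}}{4} + 2.
Check: d/dy[\frac{3 \sin{\left(4 y^{2} - y + 1 \right)}}{4} + 2] = 6 y \cos{\left(4 y^{2} - y + 1 \right)} - \frac{3 \cos{\left(4 y^{2} - y + 1 \right)}}{4} = G'(y).

G(y) = \frac{3 \sin{\left(4 y^{2} - y + 1 \right)}}{4} + 2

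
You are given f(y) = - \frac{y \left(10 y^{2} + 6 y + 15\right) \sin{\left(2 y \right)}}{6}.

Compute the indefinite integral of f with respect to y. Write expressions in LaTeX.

A first test for any F(y): its y-derivative must equal f(y) identically.
Check: d/dy[\frac{10 y^{3} \cos{\left(2 y \right)} - 15 y^{2} \sin{\left(2 y \right)} + 6 y^{2} \cos{\left(2 y \right)} - 6 y \sin{\left(2 y \right)} - 3 \cos{\left(2 y \right)}}{12}] = - \frac{5 y^{3} \sin{\left(2 y \right)}}{3} - y^{2} \sin{\left(2 y \right)} - \frac{5 y \sin{\left(2 y \right)}}{2}, which equals f(y).

F(y) = \frac{10 y^{3} \cos{\left(2 y \right)} - 15 y^{2} \sin{\left(2 y \right)} + 6 y^{2} \cos{\left(2 y \right)} - 6 y \sin{\left(2 y \right)} - 3 \cos{\left(2 y \right)}}{12} + C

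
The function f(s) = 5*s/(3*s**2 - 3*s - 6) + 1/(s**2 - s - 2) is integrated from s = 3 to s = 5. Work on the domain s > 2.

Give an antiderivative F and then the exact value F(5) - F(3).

Antiderivative: F(s) = (13*log(s - 2) + 2*log(s + 1))/9; value = -2*log(4)/9 + 2*log(6)/9 + 13*log(3)/9

The denominator factors as 3*(s - 2)*(s + 1); partial fractions split f into directly integrable pieces: 2/(9*(s + 1)) + 13/(9*(s - 2)).
F(s) = (13*log(s - 2) + 2*log(s + 1))/9 is an antiderivative of f.
Check: d/ds[(13*log(s - 2) + 2*log(s + 1))/9] = (5*s + 3)/(3*s**2 - 3*s - 6), which equals f(s).
F(5) = 2*log(6)/9 + 13*log(3)/9; F(3) = 2*log(4)/9.
Integral = F(5) - F(3) = -2*log(4)/9 + 2*log(6)/9 + 13*log(3)/9.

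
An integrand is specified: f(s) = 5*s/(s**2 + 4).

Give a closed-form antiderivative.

The substitution u = s**2 + 4 works: f is exactly (dF/du)*(du/ds) for that inner function.
Check: d/ds[5*log(s**2 + 4)/2] = 5*s/(s**2 + 4) = f(s).

An antiderivative is F(s) = 5*log(s**2 + 4)/2.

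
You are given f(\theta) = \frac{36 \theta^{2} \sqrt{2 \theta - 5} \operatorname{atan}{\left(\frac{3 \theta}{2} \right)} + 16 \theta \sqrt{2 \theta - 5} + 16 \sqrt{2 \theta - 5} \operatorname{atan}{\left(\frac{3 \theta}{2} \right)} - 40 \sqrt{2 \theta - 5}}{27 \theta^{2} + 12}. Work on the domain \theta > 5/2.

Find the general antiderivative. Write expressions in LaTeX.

f has the shape u'v + uv' for u = \frac{4 \left(2 \theta - 5\right)^{\frac{3}{2}}}{9} and v = \operatorname{atan}{\left(\frac{3 \theta}{2} \right)} — it is the derivative of the product u*v.
Check: d/d\theta[\frac{8 \theta \sqrt{2 \theta - 5} \operatorname{atan}{\left(\frac{3 \theta}{2} \right)}}{9} - \frac{20 \sqrt{2 \theta - 5} \operatorname{atan}{\left(\frac{3 \theta}{2} \right)}}{9}] = \frac{72 \theta^{3} \operatorname{atan}{\left(\frac{3 \theta}{2} \right)} - 180 \theta^{2} \operatorname{atan}{\left(\frac{3 \theta}{2} \right)} + 32 \theta^{2} + 32 \theta \operatorname{atan}{\left(\frac{3 \theta}{2} \right)} - 160 \theta - 80 \operatorname{atan}{\left(\frac{3 \theta}{2} \right)} + 200}{27 \theta^{2} \sqrt{2 \theta - 5} + 12 \sqrt{2 \theta - 5}}, which equals f(\theta).

F(\theta) = \frac{8 \theta \sqrt{2 \theta - 5} \operatorname{atan}{\left(\frac{3 \theta}{2} \right)}}{9} - \frac{20 \sqrt{2 \theta - 5} \operatorname{atan}{\left(\frac{3 \theta}{2} \right)}}{9} + C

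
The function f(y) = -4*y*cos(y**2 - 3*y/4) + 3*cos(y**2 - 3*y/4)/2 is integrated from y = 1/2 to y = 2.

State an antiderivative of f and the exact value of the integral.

The substitution u = y**2 - 3*y/4 works: f is exactly (dF/du)*(du/dy) for that inner function.
F(y) = -2*sin(y**2 - 3*y/4) is an antiderivative of f.
Check: d/dy[-2*sin(y**2 - 3*y/4)] = -4*y*cos(y**2 - 3*y/4) + 3*cos(y**2 - 3*y/4)/2 = f(y).
F(2) = -2*sin(5/2); F(1/2) = 2*sin(1/8).
Integral = F(2) - F(1/2) = -2*sin(5/2) - 2*sin(1/8).

Antiderivative: F(y) = -2*sin(y**2 - 3*y/4); value = -2*sin(5/2) - 2*sin(1/8)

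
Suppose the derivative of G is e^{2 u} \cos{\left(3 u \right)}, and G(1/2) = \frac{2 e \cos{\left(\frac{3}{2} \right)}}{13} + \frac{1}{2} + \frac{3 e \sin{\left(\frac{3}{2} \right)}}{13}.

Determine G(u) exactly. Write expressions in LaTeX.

A first test for any G(u): its u-derivative must equal the given G'(u).
A general antiderivative is \frac{3 e^{2 u} \sin{\left(3 u \right)}}{13} + \frac{2 e^{2 u} \cos{\left(3 u \right)}}{13} + C.
The condition gives C = \frac{2 e \cos{\left(\frac{3}{2} \right)}}{13} + \frac{1}{2} + \frac{3 e \sin{\left(\frac{3}{2} \right)}}{13} - (\frac{2 e \cos{\left(\frac{3}{2} \right)}}{13} + \frac{3 e \sin{\left(\frac{3}{2} \right)}}{13}) = \frac{1}{2}.
So G(u) = \frac{6 e^{2 u} \sin{\left(3 u \right)} + 4 e^{2 u} \cos{\left(3 u \right)} + 13}{26}.
Check: d/du[\frac{6 e^{2 u} \sin{\left(3 u \right)} + 4 e^{2 u} \cos{\left(3 u \right)} + 13}{26}] = e^{2 u} \cos{\left(3 u \right)} = G'(u).

G(u) = \frac{6 e^{2 u} \sin{\left(3 u \right)} + 4 e^{2 u} \cos{\left(3 u \right)} + 13}{26}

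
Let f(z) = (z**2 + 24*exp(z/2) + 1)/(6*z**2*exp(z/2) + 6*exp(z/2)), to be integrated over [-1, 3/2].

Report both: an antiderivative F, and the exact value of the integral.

Any candidate F(z) must reproduce f(z) exactly when differentiated.
F(z) = 4*atan(z) - exp(-z/2)/3 is an antiderivative of f.
Check: d/dz[4*atan(z) - exp(-z/2)/3] = (z**2 + 24*exp(z/2) + 1)/(6*z**2*exp(z/2) + 6*exp(z/2)) = f(z).
F(3/2) = -exp(-3/4)/3 + 4*atan(3/2); F(-1) = -pi - exp(1/2)/3.
Integral = F(3/2) - F(-1) = -exp(-3/4)/3 + exp(1/2)/3 + pi + 4*atan(3/2).

Antiderivative: F(z) = 4*atan(z) - exp(-z/2)/3; value = -exp(-3/4)/3 + exp(1/2)/3 + pi + 4*atan(3/2)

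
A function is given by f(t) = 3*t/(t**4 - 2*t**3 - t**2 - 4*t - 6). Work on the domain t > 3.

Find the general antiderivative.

The denominator factors as (t - 3)*(t + 1)*(t**2 + 2); partial fractions split f into directly integrable pieces: -(5*t + 4)/(11*(t**2 + 2)) + 1/(4*(t + 1)) + 9/(44*(t - 3)).
Check: d/dt[(9*log(t - 3) + 11*log(t + 1) - 10*log(t**2 + 2) - 8*sqrt(2)*atan(sqrt(2)*t/2))/44] = 3*t/(t**4 - 2*t**3 - t**2 - 4*t - 6) = f(t).

F(t) = (9*log(t - 3) + 11*log(t + 1) - 10*log(t**2 + 2) - 8*sqrt(2)*atan(sqrt(2)*t/2))/44 + C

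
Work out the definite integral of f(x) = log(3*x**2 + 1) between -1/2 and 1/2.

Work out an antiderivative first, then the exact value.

Since d/dx undoes antidifferentiation here, F'(x) = f(x) is required of F(x).
F(x) = x*log(3*x**2 + 1) - 2*x + 2*sqrt(3)*atan(sqrt(3)*x)/3 is an antiderivative of f.
Check: d/dx[x*log(3*x**2 + 1) - 2*x + 2*sqrt(3)*atan(sqrt(3)*x)/3] = log(3*x**2 + 1) = f(x).
F(1/2) = -1 + log(7/4)/2 + 2*sqrt(3)*atan(sqrt(3)/2)/3; F(-1/2) = -2*sqrt(3)*atan(sqrt(3)/2)/3 - log(7/4)/2 + 1.
Integral = F(1/2) - F(-1/2) = -2 + log(7/4) + 4*sqrt(3)*atan(sqrt(3)/2)/3.

Antiderivative: F(x) = x*log(3*x**2 + 1) - 2*x + 2*sqrt(3)*atan(sqrt(3)*x)/3; value = -2 + log(7/4) + 4*sqrt(3)*atan(sqrt(3)/2)/3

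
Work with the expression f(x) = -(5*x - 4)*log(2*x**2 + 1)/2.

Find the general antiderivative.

F(x) = -5*x**2*log(2*x**2 + 1)/4 + 5*x**2/4 + 2*x*log(2*x**2 + 1) - 4*x - 5*log(x**2 + 1/2)/8 + 2*sqrt(2)*atan(sqrt(2)*x) + C

Check any antiderivative F(x) by computing F'(x) and comparing it with f(x).
Check: d/dx[-5*x**2*log(2*x**2 + 1)/4 + 5*x**2/4 + 2*x*log(2*x**2 + 1) - 4*x - 5*log(x**2 + 1/2)/8 + 2*sqrt(2)*atan(sqrt(2)*x)] = -5*x*log(2*x**2 + 1)/2 + 2*log(2*x**2 + 1), which equals f(x).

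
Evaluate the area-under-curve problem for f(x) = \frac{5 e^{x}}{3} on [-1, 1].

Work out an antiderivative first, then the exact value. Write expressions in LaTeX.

Since d/dx undoes antidifferentiation here, F'(x) = f(x) is required of F(x).
F(x) = \frac{5 e^{x}}{3} is an antiderivative of f.
Check: d/dx[\frac{5 e^{x}}{3}] = \frac{5 e^{x}}{3} = f(x).
F(1) = \frac{5 e}{3}; F(-1) = \frac{5}{3 e}.
Integral = F(1) - F(-1) = - \frac{5}{3 e} + \frac{5 e}{3}.

Antiderivative: F(x) = \frac{5 e^{x}}{3}; value = - \frac{5}{3 e} + \frac{5 e}{3}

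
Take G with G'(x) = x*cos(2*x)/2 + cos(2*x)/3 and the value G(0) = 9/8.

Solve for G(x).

G(x) = x*sin(2*x)/4 + sin(2*x)/6 + cos(2*x)/8 + 1

Integrate term by term and add the pieces.
A general antiderivative is x*sin(2*x)/4 + sin(2*x)/6 + cos(2*x)/8 + C.
The condition gives C = 9/8 - (1/8) = 1.
So G(x) = x*sin(2*x)/4 + sin(2*x)/6 + cos(2*x)/8 + 1.
Check: d/dx[x*sin(2*x)/4 + sin(2*x)/6 + cos(2*x)/8 + 1] = x*cos(2*x)/2 + cos(2*x)/3 = G'(x).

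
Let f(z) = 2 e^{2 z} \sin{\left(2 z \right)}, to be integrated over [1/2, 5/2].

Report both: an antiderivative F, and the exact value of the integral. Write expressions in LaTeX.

An antiderivative F(z) passes only if d/dz[F] lands on f(z) exactly.
F(z) = \frac{e^{2 z} \sin{\left(2 z \right)}}{2} - \frac{e^{2 z} \cos{\left(2 z \right)}}{2} is an antiderivative of f.
Check: d/dz[\frac{e^{2 z} \sin{\left(2 z \right)}}{2} - \frac{e^{2 z} \cos{\left(2 z \right)}}{2}] = 2 e^{2 z} \sin{\left(2 z \right)} = f(z).
F(5/2) = \frac{e^{5} \sin{\left(5 \right)}}{2} - \frac{e^{5} \cos{\left(5 \right)}}{2}; F(1/2) = - \frac{e \cos{\left(1 \right)}}{2} + \frac{e \sin{\left(1 \right)}}{2}.
Integral = F(5/2) - F(1/2) = \frac{e^{5} \sin{\left(5 \right)}}{2} - \frac{e^{5} \cos{\left(5 \right)}}{2} - \frac{e \sin{\left(1 \right)}}{2} + \frac{e \cos{\left(1 \right)}}{2}.

Antiderivative: F(z) = \frac{e^{2 z} \sin{\left(2 z \right)}}{2} - \frac{e^{2 z} \cos{\left(2 z \right)}}{2}; value = \frac{e^{5} \sin{\left(5 \right)}}{2} - \frac{e^{5} \cos{\left(5 \right)}}{2} - \frac{e \sin{\left(1 \right)}}{2} + \frac{e \cos{\left(1 \right)}}{2}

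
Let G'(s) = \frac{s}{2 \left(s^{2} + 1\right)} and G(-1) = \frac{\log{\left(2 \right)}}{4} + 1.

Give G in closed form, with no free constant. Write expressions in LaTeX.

G(s) = \frac{\log{\left(s^{2} + 1 \right)} + 4}{4}

The substitution u = s^{2} + 1 works: G'(s) is exactly (dG/du)*(du/ds) for that inner function.
A general antiderivative is \frac{\log{\left(s^{2} + 1 \right)}}{4} + C.
The condition gives C = \frac{\log{\left(2 \right)}}{4} + 1 - (\frac{\log{\left(2 \right)}}{4}) = 1.
So G(s) = \frac{\log{\left(s^{2} + 1 \right)} + 4}{4}.
Check: d/ds[\frac{\log{\left(s^{2} + 1 \right)} + 4}{4}] = \frac{s}{2 s^{2} + 2}, which equals G'(s).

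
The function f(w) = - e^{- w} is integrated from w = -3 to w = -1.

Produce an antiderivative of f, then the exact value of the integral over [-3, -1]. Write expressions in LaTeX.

Since d/dw undoes antidifferentiation here, F'(w) = f(w) is required of F(w).
F(w) = e^{- w} is an antiderivative of f.
Check: d/dw[e^{- w}] = - e^{- w} = f(w).
F(-1) = e; F(-3) = e^{3}.
Integral = F(-1) - F(-3) = e - e^{3}.

Antiderivative: F(w) = e^{- w}; value = e - e^{3}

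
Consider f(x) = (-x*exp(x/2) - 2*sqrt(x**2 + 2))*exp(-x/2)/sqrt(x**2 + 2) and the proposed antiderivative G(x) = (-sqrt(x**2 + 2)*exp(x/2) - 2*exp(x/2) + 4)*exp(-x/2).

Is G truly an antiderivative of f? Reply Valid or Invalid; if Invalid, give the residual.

d/dx[G] = (-x*exp(x/2) - 2*sqrt(x**2 + 2))*exp(-x/2)/sqrt(x**2 + 2)
This equals f(x) exactly, so the claim holds.

Valid: G'(x) = f(x).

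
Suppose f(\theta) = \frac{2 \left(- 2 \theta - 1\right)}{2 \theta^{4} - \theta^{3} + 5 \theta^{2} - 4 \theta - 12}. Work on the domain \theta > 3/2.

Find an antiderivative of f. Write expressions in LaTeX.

An antiderivative is F(\theta) = \frac{- 32 \log{\left(\theta - \frac{3}{2} \right)} - 10 \log{\left(\theta + 1 \right)} + 21 \log{\left(\theta^{2} + 4 \right)} + 19 \operatorname{atan}{\left(\frac{\theta}{2} \right)}}{125}.

Factor the denominator (\left(\theta + 1\right) \left(2 \theta - 3\right) \left(\theta^{2} + 4\right)) and decompose: f = \frac{2 \left(21 \theta + 19\right)}{125 \left(\theta^{2} + 4\right)} - \frac{64}{125 \left(2 \theta - 3\right)} - \frac{2}{25 \left(\theta + 1\right)}; each piece integrates to a log, atan, or power term.
Check: d/d\theta[\frac{- 32 \log{\left(\theta - \frac{3}{2} \right)} - 10 \log{\left(\theta + 1 \right)} + 21 \log{\left(\theta^{2} + 4 \right)} + 19 \operatorname{atan}{\left(\frac{\theta}{2} \right)}}{125}] = \frac{- 4 \theta - 2}{2 \theta^{4} - \theta^{3} + 5 \theta^{2} - 4 \theta - 12}, which equals f(\theta).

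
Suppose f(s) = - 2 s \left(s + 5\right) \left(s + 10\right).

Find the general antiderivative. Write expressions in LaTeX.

F(s) = - \frac{s^{2} \left(s + 10\right)^{2}}{2} + C

The substitution u = - \frac{s^{2}}{2} - 5 s works: f is exactly (dF/du)*(du/ds) for that inner function.
Check: d/ds[- \frac{s^{2} \left(s + 10\right)^{2}}{2}] = - 2 s^{3} - 30 s^{2} - 100 s, which equals f(s).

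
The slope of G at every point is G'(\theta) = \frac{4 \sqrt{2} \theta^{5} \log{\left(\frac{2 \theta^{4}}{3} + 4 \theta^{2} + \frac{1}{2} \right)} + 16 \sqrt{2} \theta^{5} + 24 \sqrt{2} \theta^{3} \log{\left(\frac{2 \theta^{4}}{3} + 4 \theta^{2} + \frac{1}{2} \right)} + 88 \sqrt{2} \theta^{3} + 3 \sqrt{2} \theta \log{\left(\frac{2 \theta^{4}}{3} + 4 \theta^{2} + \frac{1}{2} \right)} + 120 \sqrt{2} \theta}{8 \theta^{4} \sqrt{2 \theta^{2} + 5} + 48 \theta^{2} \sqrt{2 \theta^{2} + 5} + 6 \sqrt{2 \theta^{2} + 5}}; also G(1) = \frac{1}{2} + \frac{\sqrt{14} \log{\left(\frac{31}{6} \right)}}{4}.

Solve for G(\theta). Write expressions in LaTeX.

G'(\theta) has the shape u'v + uv' for u = \frac{\sqrt{\theta^{2} + \frac{5}{2}}}{2} and v = \log{\left(\frac{2 \theta^{4}}{3} + 4 \theta^{2} + \frac{1}{2} \right)} — it is the derivative of the product u*v.
A general antiderivative is \frac{\sqrt{\theta^{2} + \frac{5}{2}} \log{\left(\frac{2 \theta^{4}}{3} + 4 \theta^{2} + \frac{1}{2} \right)}}{2} + C.
The condition gives C = \frac{1}{2} + \frac{\sqrt{14} \log{\left(\frac{31}{6} \right)}}{4} - (\frac{\sqrt{14} \log{\left(\frac{31}{6} \right)}}{4}) = \frac{1}{2}.
So G(\theta) = \frac{\sqrt{2} \left(\sqrt{2 \theta^{2} + 5} \log{\left(\frac{2 \theta^{4}}{3} + 4 \theta^{2} + \frac{1}{2} \right)} + \sqrt{2}\right)}{4}.
Check: d/d\theta[\frac{\sqrt{2} \left(\sqrt{2 \theta^{2} + 5} \log{\left(\frac{2 \theta^{4}}{3} + 4 \theta^{2} + \frac{1}{2} \right)} + \sqrt{2}\right)}{4}] = \frac{4 \sqrt{2} \theta^{5} \log{\left(\frac{2 \theta^{4}}{3} + 4 \theta^{2} + \frac{1}{2} \right)} + 16 \sqrt{2} \theta^{5} + 24 \sqrt{2} \theta^{3} \log{\left(\frac{2 \theta^{4}}{3} + 4 \theta^{2} + \frac{1}{2} \right)} + 88 \sqrt{2} \theta^{3} + 3 \sqrt{2} \theta \log{\left(\frac{2 \theta^{4}}{3} + 4 \theta^{2} + \frac{1}{2} \right)} + 120 \sqrt{2} \theta}{8 \theta^{4} \sqrt{2 \theta^{2} + 5} + 48 \theta^{2} \sqrt{2 \theta^{2} + 5} + 6 \sqrt{2 \theta^{2} + 5}} = G'(\theta).

G(\theta) = \frac{\sqrt{2} \left(\sqrt{2 \theta^{2} + 5} \log{\left(\frac{2 \theta^{4}}{3} + 4 \theta^{2} + \frac{1}{2} \right)} + \sqrt{2}\right)}{4}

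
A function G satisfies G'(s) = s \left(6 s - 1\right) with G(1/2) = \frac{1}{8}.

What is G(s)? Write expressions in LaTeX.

G(s) = 2 s^{3} - \frac{s^{2}}{2}

A first test for any G(s): its s-derivative must equal the given G'(s).
A general antiderivative is 2 s^{3} - \frac{s^{2}}{2} - 2 + C.
The condition gives C = \frac{1}{8} - (- \frac{15}{8}) = 2.
So G(s) = 2 s^{3} - \frac{s^{2}}{2}.
Check: d/ds[2 s^{3} - \frac{s^{2}}{2}] = 6 s^{2} - s, which equals G'(s).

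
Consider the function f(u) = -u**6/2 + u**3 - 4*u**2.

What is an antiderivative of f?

An antiderivative is F(u) = u**3*(-6*u**4 + 21*u - 112)/84.

Integrate term by term and add the pieces.
Check: d/du[u**3*(-6*u**4 + 21*u - 112)/84] = -u**6/2 + u**3 - 4*u**2 = f(u).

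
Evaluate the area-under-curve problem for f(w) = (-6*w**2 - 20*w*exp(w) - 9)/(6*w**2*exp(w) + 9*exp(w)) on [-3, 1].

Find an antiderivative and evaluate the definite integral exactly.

Antiderivative: F(w) = -(5*exp(w)*log(2*w**2 + 3) - 3)*exp(-w)/3; value = -exp(3) - 5*log(5)/3 + exp(-1) + 5*log(21)/3

Differentiate the proposed F(w) back; it has to land on f(w) exactly.
F(w) = -(5*exp(w)*log(2*w**2 + 3) - 3)*exp(-w)/3 is an antiderivative of f.
Check: d/dw[-(5*exp(w)*log(2*w**2 + 3) - 3)*exp(-w)/3] = (-6*w**2 - 20*w*exp(w) - 9)/(6*w**2*exp(w) + 9*exp(w)) = f(w).
F(1) = -5*log(5)/3 + exp(-1); F(-3) = -5*log(21)/3 + exp(3).
Integral = F(1) - F(-3) = -exp(3) - 5*log(5)/3 + exp(-1) + 5*log(21)/3.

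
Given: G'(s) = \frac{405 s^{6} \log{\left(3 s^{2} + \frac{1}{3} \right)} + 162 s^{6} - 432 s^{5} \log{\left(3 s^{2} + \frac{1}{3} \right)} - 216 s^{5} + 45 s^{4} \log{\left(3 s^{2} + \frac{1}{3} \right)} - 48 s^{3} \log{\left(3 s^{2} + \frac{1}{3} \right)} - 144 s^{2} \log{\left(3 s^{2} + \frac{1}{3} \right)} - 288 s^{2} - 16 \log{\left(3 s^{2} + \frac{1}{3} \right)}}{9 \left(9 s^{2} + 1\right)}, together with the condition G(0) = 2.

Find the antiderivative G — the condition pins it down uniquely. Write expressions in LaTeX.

G'(s) has the shape u'v + uv' for u = s^{5} - \frac{4 s^{4}}{3} - \frac{16 s}{9} and v = \log{\left(3 s^{2} + \frac{1}{3} \right)} — it is the derivative of the product u*v.
A general antiderivative is \frac{4 \left(\frac{3 s^{5}}{4} - s^{4} - \frac{4 s}{3}\right) \log{\left(3 s^{2} + \frac{1}{3} \right)}}{3} + C.
The condition gives C = 2 - (0) = 2.
So G(s) = \frac{4 \left(\frac{3 s^{5}}{4} - s^{4} - \frac{4 s}{3}\right) \log{\left(3 s^{2} + \frac{1}{3} \right)}}{3} + 2.
Check: d/ds[\frac{4 \left(\frac{3 s^{5}}{4} - s^{4} - \frac{4 s}{3}\right) \log{\left(3 s^{2} + \frac{1}{3} \right)}}{3} + 2] = \frac{405 s^{6} \log{\left(3 s^{2} + \frac{1}{3} \right)} + 162 s^{6} - 432 s^{5} \log{\left(3 s^{2} + \frac{1}{3} \right)} - 216 s^{5} + 45 s^{4} \log{\left(3 s^{2} + \frac{1}{3} \right)} - 48 s^{3} \log{\left(3 s^{2} + \frac{1}{3} \right)} - 144 s^{2} \log{\left(3 s^{2} + \frac{1}{3} \right)} - 288 s^{2} - 16 \log{\left(3 s^{2} + \frac{1}{3} \right)}}{81 s^{2} + 9}, which equals G'(s).

G(s) = \frac{4 \left(\frac{3 s^{5}}{4} - s^{4} - \frac{4 s}{3}\right) \log{\left(3 s^{2} + \frac{1}{3} \right)}}{3} + 2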